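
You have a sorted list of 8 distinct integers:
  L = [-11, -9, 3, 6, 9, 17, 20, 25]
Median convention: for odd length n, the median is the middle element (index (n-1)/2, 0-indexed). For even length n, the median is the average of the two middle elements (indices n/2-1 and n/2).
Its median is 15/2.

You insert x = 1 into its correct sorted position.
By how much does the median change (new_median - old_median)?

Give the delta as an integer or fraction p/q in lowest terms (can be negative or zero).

Old median = 15/2
After inserting x = 1: new sorted = [-11, -9, 1, 3, 6, 9, 17, 20, 25]
New median = 6
Delta = 6 - 15/2 = -3/2

Answer: -3/2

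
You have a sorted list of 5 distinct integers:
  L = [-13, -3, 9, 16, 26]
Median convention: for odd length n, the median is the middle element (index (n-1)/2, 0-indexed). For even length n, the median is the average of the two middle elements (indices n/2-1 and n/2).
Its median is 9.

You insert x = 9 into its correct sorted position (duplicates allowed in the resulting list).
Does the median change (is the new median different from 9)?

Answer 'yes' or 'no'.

Old median = 9
Insert x = 9
New median = 9
Changed? no

Answer: no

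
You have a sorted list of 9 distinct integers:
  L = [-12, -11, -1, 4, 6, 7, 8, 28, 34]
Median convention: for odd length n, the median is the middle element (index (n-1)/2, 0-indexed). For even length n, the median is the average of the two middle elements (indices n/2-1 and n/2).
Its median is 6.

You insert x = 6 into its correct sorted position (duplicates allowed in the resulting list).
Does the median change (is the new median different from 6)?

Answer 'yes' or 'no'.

Answer: no

Derivation:
Old median = 6
Insert x = 6
New median = 6
Changed? no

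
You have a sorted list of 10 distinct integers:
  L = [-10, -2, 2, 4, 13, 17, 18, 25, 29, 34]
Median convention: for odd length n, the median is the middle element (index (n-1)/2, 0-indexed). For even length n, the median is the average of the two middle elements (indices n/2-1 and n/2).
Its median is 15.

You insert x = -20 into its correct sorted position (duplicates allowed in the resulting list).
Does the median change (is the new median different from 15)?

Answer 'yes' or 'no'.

Answer: yes

Derivation:
Old median = 15
Insert x = -20
New median = 13
Changed? yes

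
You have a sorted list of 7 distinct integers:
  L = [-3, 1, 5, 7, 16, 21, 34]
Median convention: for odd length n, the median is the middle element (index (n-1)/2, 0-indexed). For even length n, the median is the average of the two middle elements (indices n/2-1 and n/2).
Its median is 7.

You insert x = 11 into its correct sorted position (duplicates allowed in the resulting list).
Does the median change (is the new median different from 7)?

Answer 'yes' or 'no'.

Answer: yes

Derivation:
Old median = 7
Insert x = 11
New median = 9
Changed? yes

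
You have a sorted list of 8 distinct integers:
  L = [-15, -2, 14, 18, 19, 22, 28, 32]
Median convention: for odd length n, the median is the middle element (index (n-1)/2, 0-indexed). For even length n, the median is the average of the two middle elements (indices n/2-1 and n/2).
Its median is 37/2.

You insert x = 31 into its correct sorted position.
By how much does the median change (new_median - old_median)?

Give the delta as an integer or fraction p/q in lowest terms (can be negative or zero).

Answer: 1/2

Derivation:
Old median = 37/2
After inserting x = 31: new sorted = [-15, -2, 14, 18, 19, 22, 28, 31, 32]
New median = 19
Delta = 19 - 37/2 = 1/2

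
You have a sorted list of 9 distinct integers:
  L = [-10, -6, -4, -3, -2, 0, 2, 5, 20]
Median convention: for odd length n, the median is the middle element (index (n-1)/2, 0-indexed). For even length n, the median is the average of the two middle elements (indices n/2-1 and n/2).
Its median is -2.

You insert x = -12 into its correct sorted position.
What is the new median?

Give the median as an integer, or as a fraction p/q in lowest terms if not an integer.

Old list (sorted, length 9): [-10, -6, -4, -3, -2, 0, 2, 5, 20]
Old median = -2
Insert x = -12
Old length odd (9). Middle was index 4 = -2.
New length even (10). New median = avg of two middle elements.
x = -12: 0 elements are < x, 9 elements are > x.
New sorted list: [-12, -10, -6, -4, -3, -2, 0, 2, 5, 20]
New median = -5/2

Answer: -5/2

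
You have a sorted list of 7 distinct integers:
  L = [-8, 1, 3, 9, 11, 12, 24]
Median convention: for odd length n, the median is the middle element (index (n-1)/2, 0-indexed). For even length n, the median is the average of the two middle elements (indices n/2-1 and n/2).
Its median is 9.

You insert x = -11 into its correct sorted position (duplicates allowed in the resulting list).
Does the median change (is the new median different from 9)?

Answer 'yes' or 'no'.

Old median = 9
Insert x = -11
New median = 6
Changed? yes

Answer: yes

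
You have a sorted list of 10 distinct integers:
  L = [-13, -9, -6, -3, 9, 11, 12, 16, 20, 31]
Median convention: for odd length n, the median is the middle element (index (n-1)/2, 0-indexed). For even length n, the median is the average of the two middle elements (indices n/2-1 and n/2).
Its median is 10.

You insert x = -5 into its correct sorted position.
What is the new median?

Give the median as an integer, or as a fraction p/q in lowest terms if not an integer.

Old list (sorted, length 10): [-13, -9, -6, -3, 9, 11, 12, 16, 20, 31]
Old median = 10
Insert x = -5
Old length even (10). Middle pair: indices 4,5 = 9,11.
New length odd (11). New median = single middle element.
x = -5: 3 elements are < x, 7 elements are > x.
New sorted list: [-13, -9, -6, -5, -3, 9, 11, 12, 16, 20, 31]
New median = 9

Answer: 9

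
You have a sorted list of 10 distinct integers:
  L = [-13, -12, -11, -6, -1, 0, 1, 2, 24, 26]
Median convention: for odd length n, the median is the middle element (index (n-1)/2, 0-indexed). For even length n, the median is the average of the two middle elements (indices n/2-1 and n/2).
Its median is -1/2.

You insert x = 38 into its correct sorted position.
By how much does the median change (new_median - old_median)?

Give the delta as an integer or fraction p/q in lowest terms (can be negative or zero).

Old median = -1/2
After inserting x = 38: new sorted = [-13, -12, -11, -6, -1, 0, 1, 2, 24, 26, 38]
New median = 0
Delta = 0 - -1/2 = 1/2

Answer: 1/2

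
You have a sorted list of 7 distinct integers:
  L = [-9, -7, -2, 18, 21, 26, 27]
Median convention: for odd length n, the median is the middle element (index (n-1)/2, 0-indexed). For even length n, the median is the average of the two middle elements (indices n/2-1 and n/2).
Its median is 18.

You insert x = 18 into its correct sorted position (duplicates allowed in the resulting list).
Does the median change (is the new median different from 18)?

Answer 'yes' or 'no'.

Answer: no

Derivation:
Old median = 18
Insert x = 18
New median = 18
Changed? no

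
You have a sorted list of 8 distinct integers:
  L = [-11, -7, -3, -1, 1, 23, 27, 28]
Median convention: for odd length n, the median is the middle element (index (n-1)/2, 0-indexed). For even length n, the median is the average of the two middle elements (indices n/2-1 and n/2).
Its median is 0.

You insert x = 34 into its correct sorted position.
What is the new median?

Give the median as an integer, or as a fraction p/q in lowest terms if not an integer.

Answer: 1

Derivation:
Old list (sorted, length 8): [-11, -7, -3, -1, 1, 23, 27, 28]
Old median = 0
Insert x = 34
Old length even (8). Middle pair: indices 3,4 = -1,1.
New length odd (9). New median = single middle element.
x = 34: 8 elements are < x, 0 elements are > x.
New sorted list: [-11, -7, -3, -1, 1, 23, 27, 28, 34]
New median = 1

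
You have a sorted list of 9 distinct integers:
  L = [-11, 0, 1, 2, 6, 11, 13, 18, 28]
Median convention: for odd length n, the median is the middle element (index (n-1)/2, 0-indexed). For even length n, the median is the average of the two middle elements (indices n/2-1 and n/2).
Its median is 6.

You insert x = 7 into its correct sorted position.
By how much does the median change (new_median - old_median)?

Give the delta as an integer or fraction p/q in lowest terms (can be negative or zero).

Answer: 1/2

Derivation:
Old median = 6
After inserting x = 7: new sorted = [-11, 0, 1, 2, 6, 7, 11, 13, 18, 28]
New median = 13/2
Delta = 13/2 - 6 = 1/2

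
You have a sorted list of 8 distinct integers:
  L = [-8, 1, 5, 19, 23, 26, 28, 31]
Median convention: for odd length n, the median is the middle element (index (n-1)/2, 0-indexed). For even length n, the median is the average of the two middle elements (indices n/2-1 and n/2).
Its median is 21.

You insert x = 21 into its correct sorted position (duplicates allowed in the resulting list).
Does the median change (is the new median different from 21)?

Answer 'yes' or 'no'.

Old median = 21
Insert x = 21
New median = 21
Changed? no

Answer: no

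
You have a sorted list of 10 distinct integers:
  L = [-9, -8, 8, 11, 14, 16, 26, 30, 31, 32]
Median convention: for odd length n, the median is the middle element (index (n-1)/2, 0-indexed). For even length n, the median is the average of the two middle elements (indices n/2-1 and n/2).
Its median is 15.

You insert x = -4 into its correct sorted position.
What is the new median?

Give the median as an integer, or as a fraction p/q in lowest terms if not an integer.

Old list (sorted, length 10): [-9, -8, 8, 11, 14, 16, 26, 30, 31, 32]
Old median = 15
Insert x = -4
Old length even (10). Middle pair: indices 4,5 = 14,16.
New length odd (11). New median = single middle element.
x = -4: 2 elements are < x, 8 elements are > x.
New sorted list: [-9, -8, -4, 8, 11, 14, 16, 26, 30, 31, 32]
New median = 14

Answer: 14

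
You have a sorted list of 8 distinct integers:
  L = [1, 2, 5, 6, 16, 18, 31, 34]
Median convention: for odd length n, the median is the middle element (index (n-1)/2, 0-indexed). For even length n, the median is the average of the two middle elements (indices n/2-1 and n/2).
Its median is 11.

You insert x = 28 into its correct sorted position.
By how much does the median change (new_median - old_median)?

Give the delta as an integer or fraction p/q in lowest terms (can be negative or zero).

Answer: 5

Derivation:
Old median = 11
After inserting x = 28: new sorted = [1, 2, 5, 6, 16, 18, 28, 31, 34]
New median = 16
Delta = 16 - 11 = 5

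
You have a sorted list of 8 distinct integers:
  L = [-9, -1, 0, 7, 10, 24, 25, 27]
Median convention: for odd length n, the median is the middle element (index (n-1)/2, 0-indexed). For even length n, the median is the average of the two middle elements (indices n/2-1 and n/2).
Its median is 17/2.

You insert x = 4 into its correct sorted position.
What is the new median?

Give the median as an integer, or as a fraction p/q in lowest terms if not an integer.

Old list (sorted, length 8): [-9, -1, 0, 7, 10, 24, 25, 27]
Old median = 17/2
Insert x = 4
Old length even (8). Middle pair: indices 3,4 = 7,10.
New length odd (9). New median = single middle element.
x = 4: 3 elements are < x, 5 elements are > x.
New sorted list: [-9, -1, 0, 4, 7, 10, 24, 25, 27]
New median = 7

Answer: 7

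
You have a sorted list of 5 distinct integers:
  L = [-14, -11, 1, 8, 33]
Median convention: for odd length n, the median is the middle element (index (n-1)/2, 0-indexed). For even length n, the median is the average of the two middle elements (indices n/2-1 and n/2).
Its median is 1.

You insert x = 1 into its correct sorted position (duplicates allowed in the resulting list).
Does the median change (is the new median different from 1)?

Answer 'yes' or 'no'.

Answer: no

Derivation:
Old median = 1
Insert x = 1
New median = 1
Changed? no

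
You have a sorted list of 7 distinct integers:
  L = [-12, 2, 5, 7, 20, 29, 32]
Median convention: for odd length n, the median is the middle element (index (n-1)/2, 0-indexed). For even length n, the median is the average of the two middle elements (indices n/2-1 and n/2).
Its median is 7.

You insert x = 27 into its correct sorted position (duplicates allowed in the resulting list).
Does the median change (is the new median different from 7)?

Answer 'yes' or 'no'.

Old median = 7
Insert x = 27
New median = 27/2
Changed? yes

Answer: yes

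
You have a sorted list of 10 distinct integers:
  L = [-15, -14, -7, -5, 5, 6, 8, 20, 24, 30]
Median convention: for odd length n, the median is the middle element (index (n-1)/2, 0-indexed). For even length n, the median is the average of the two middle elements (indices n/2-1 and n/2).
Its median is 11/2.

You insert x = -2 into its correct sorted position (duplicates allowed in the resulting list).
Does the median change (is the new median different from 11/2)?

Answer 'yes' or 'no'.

Old median = 11/2
Insert x = -2
New median = 5
Changed? yes

Answer: yes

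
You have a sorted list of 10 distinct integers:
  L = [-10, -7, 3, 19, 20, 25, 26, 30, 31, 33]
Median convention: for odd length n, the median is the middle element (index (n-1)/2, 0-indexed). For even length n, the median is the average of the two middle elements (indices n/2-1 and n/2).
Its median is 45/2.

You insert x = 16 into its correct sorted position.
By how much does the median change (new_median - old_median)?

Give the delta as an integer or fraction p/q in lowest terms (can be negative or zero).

Old median = 45/2
After inserting x = 16: new sorted = [-10, -7, 3, 16, 19, 20, 25, 26, 30, 31, 33]
New median = 20
Delta = 20 - 45/2 = -5/2

Answer: -5/2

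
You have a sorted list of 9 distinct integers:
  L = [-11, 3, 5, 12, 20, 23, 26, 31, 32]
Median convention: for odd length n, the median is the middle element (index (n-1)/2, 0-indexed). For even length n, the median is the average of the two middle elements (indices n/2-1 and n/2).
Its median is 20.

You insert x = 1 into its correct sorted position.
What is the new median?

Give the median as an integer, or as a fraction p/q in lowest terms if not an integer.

Answer: 16

Derivation:
Old list (sorted, length 9): [-11, 3, 5, 12, 20, 23, 26, 31, 32]
Old median = 20
Insert x = 1
Old length odd (9). Middle was index 4 = 20.
New length even (10). New median = avg of two middle elements.
x = 1: 1 elements are < x, 8 elements are > x.
New sorted list: [-11, 1, 3, 5, 12, 20, 23, 26, 31, 32]
New median = 16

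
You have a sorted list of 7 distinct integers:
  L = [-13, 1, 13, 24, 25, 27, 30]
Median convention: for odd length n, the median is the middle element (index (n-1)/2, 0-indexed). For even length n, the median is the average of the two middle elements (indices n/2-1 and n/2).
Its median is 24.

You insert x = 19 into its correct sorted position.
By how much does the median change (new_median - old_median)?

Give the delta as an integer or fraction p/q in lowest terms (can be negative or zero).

Old median = 24
After inserting x = 19: new sorted = [-13, 1, 13, 19, 24, 25, 27, 30]
New median = 43/2
Delta = 43/2 - 24 = -5/2

Answer: -5/2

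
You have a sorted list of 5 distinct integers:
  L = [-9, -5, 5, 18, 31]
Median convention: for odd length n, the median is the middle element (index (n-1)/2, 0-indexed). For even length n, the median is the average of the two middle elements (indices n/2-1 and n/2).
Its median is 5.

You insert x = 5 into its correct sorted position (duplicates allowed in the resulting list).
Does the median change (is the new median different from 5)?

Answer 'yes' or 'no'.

Old median = 5
Insert x = 5
New median = 5
Changed? no

Answer: no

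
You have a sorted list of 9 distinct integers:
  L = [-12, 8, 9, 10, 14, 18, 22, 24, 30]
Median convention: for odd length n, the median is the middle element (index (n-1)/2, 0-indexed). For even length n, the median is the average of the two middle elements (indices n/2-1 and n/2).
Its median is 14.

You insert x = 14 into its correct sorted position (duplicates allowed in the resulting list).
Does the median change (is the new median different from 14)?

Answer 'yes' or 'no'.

Old median = 14
Insert x = 14
New median = 14
Changed? no

Answer: no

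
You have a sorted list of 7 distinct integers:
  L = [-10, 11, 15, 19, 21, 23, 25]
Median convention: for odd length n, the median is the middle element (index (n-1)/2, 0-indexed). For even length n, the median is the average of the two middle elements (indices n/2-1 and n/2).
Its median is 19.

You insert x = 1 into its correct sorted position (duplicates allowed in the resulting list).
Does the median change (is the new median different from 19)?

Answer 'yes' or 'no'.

Old median = 19
Insert x = 1
New median = 17
Changed? yes

Answer: yes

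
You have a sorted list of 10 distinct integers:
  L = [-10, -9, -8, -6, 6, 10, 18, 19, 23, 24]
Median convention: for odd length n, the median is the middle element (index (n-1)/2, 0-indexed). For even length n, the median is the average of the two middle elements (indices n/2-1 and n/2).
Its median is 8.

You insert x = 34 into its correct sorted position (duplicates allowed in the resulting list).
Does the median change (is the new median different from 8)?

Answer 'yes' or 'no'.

Old median = 8
Insert x = 34
New median = 10
Changed? yes

Answer: yes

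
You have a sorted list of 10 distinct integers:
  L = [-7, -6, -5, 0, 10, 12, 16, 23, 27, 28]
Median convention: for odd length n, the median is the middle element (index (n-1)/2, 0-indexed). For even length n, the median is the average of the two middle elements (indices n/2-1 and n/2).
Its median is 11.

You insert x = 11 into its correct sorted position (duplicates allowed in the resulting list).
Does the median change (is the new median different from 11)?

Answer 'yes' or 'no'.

Old median = 11
Insert x = 11
New median = 11
Changed? no

Answer: no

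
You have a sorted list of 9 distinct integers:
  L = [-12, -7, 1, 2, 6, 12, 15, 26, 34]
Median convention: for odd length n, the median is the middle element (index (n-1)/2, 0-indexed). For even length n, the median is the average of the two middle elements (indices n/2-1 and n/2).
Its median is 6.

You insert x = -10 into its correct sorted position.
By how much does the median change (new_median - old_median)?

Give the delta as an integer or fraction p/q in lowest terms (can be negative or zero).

Answer: -2

Derivation:
Old median = 6
After inserting x = -10: new sorted = [-12, -10, -7, 1, 2, 6, 12, 15, 26, 34]
New median = 4
Delta = 4 - 6 = -2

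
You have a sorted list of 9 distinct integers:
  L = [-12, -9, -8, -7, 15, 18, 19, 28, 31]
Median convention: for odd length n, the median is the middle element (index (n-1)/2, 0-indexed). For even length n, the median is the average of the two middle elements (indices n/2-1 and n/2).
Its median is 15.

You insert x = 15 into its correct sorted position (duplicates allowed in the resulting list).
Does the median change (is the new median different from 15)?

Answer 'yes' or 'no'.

Old median = 15
Insert x = 15
New median = 15
Changed? no

Answer: no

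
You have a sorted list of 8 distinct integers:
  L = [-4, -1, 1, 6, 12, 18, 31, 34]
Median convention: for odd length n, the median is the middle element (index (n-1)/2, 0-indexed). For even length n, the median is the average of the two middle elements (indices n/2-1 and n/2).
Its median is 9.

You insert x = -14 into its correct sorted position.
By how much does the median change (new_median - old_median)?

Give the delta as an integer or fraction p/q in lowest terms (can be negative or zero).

Old median = 9
After inserting x = -14: new sorted = [-14, -4, -1, 1, 6, 12, 18, 31, 34]
New median = 6
Delta = 6 - 9 = -3

Answer: -3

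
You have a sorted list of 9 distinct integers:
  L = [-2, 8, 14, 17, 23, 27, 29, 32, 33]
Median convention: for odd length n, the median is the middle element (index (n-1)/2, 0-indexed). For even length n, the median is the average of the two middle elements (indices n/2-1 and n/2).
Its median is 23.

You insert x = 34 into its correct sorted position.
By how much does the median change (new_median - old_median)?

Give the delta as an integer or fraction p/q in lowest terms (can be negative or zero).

Old median = 23
After inserting x = 34: new sorted = [-2, 8, 14, 17, 23, 27, 29, 32, 33, 34]
New median = 25
Delta = 25 - 23 = 2

Answer: 2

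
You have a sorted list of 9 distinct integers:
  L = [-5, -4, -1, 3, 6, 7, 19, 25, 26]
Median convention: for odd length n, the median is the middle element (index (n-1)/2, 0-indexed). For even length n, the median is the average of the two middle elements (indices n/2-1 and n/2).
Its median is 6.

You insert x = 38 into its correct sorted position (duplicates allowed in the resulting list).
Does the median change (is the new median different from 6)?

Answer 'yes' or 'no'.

Old median = 6
Insert x = 38
New median = 13/2
Changed? yes

Answer: yes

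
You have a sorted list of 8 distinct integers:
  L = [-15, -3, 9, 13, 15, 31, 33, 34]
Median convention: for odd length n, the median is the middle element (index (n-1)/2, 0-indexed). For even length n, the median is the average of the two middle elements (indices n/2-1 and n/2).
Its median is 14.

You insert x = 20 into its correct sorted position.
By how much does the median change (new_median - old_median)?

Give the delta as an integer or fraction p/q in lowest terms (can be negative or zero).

Old median = 14
After inserting x = 20: new sorted = [-15, -3, 9, 13, 15, 20, 31, 33, 34]
New median = 15
Delta = 15 - 14 = 1

Answer: 1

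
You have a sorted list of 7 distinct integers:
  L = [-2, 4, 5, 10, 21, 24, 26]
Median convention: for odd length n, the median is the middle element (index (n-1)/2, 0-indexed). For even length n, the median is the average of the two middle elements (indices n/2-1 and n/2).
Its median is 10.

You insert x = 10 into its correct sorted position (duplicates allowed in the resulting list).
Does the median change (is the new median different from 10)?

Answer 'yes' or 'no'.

Old median = 10
Insert x = 10
New median = 10
Changed? no

Answer: no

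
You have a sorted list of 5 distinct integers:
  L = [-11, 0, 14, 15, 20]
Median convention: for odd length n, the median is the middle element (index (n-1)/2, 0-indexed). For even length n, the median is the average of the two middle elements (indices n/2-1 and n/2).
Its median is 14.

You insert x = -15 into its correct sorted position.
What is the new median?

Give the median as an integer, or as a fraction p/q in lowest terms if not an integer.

Old list (sorted, length 5): [-11, 0, 14, 15, 20]
Old median = 14
Insert x = -15
Old length odd (5). Middle was index 2 = 14.
New length even (6). New median = avg of two middle elements.
x = -15: 0 elements are < x, 5 elements are > x.
New sorted list: [-15, -11, 0, 14, 15, 20]
New median = 7

Answer: 7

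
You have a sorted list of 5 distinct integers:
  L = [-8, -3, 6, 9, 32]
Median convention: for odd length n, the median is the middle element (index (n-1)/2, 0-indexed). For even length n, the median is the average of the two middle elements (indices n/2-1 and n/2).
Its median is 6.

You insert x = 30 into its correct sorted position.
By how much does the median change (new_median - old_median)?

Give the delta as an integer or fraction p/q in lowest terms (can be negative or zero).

Answer: 3/2

Derivation:
Old median = 6
After inserting x = 30: new sorted = [-8, -3, 6, 9, 30, 32]
New median = 15/2
Delta = 15/2 - 6 = 3/2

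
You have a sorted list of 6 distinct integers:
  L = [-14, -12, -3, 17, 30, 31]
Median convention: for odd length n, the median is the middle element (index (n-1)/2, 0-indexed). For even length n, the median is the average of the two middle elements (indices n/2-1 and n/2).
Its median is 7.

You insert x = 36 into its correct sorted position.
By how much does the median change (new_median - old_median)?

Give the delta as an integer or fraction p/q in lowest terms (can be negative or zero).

Answer: 10

Derivation:
Old median = 7
After inserting x = 36: new sorted = [-14, -12, -3, 17, 30, 31, 36]
New median = 17
Delta = 17 - 7 = 10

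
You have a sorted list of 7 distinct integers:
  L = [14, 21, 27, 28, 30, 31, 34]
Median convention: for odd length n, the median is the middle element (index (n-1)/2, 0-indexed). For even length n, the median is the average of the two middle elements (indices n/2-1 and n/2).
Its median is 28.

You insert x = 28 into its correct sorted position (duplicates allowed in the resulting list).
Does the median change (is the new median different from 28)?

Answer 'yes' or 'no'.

Old median = 28
Insert x = 28
New median = 28
Changed? no

Answer: no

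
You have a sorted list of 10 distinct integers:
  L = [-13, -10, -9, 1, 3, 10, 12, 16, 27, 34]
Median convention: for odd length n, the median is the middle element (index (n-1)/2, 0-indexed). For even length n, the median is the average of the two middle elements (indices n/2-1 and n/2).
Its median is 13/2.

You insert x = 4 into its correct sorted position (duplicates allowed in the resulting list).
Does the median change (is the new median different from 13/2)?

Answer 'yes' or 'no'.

Answer: yes

Derivation:
Old median = 13/2
Insert x = 4
New median = 4
Changed? yes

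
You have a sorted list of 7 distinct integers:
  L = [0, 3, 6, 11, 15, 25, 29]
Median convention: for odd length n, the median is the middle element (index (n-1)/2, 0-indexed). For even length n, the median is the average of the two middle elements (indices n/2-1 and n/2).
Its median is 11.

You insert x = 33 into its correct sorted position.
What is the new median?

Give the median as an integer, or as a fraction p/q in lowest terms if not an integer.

Answer: 13

Derivation:
Old list (sorted, length 7): [0, 3, 6, 11, 15, 25, 29]
Old median = 11
Insert x = 33
Old length odd (7). Middle was index 3 = 11.
New length even (8). New median = avg of two middle elements.
x = 33: 7 elements are < x, 0 elements are > x.
New sorted list: [0, 3, 6, 11, 15, 25, 29, 33]
New median = 13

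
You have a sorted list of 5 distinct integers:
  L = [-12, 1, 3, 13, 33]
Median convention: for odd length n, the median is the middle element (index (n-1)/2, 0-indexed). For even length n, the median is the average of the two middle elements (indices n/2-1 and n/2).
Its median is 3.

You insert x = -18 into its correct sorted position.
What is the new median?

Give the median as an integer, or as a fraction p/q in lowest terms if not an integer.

Old list (sorted, length 5): [-12, 1, 3, 13, 33]
Old median = 3
Insert x = -18
Old length odd (5). Middle was index 2 = 3.
New length even (6). New median = avg of two middle elements.
x = -18: 0 elements are < x, 5 elements are > x.
New sorted list: [-18, -12, 1, 3, 13, 33]
New median = 2

Answer: 2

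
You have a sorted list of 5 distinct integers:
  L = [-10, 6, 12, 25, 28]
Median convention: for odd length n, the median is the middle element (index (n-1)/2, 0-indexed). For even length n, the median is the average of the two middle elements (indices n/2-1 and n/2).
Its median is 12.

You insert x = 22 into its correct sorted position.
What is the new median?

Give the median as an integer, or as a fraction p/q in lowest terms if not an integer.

Answer: 17

Derivation:
Old list (sorted, length 5): [-10, 6, 12, 25, 28]
Old median = 12
Insert x = 22
Old length odd (5). Middle was index 2 = 12.
New length even (6). New median = avg of two middle elements.
x = 22: 3 elements are < x, 2 elements are > x.
New sorted list: [-10, 6, 12, 22, 25, 28]
New median = 17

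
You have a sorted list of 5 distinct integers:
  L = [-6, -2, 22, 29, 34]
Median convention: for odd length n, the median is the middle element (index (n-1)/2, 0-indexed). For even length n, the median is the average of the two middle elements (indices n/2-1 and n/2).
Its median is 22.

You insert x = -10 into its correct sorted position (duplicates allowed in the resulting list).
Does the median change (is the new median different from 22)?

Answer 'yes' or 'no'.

Old median = 22
Insert x = -10
New median = 10
Changed? yes

Answer: yes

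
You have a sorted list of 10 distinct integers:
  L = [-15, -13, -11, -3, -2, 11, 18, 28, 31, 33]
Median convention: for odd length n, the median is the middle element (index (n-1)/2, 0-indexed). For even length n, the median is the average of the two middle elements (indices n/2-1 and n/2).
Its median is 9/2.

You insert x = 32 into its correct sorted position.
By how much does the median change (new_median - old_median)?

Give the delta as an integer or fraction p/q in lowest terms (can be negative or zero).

Old median = 9/2
After inserting x = 32: new sorted = [-15, -13, -11, -3, -2, 11, 18, 28, 31, 32, 33]
New median = 11
Delta = 11 - 9/2 = 13/2

Answer: 13/2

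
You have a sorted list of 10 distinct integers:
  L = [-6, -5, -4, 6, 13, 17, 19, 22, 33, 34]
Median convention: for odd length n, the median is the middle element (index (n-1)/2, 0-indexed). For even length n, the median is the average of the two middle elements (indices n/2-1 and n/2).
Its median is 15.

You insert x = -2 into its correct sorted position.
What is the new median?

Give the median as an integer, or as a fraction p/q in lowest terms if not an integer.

Old list (sorted, length 10): [-6, -5, -4, 6, 13, 17, 19, 22, 33, 34]
Old median = 15
Insert x = -2
Old length even (10). Middle pair: indices 4,5 = 13,17.
New length odd (11). New median = single middle element.
x = -2: 3 elements are < x, 7 elements are > x.
New sorted list: [-6, -5, -4, -2, 6, 13, 17, 19, 22, 33, 34]
New median = 13

Answer: 13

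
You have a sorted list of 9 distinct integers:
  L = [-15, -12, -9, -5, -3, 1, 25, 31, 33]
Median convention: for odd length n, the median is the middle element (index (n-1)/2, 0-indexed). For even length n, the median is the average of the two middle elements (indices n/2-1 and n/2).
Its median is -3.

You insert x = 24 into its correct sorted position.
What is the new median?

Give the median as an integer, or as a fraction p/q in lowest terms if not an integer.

Old list (sorted, length 9): [-15, -12, -9, -5, -3, 1, 25, 31, 33]
Old median = -3
Insert x = 24
Old length odd (9). Middle was index 4 = -3.
New length even (10). New median = avg of two middle elements.
x = 24: 6 elements are < x, 3 elements are > x.
New sorted list: [-15, -12, -9, -5, -3, 1, 24, 25, 31, 33]
New median = -1

Answer: -1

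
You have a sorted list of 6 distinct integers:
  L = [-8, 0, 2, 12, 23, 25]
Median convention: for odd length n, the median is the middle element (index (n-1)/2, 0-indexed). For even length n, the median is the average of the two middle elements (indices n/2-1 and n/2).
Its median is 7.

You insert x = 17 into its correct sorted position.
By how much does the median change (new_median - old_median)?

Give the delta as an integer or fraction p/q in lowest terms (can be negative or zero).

Old median = 7
After inserting x = 17: new sorted = [-8, 0, 2, 12, 17, 23, 25]
New median = 12
Delta = 12 - 7 = 5

Answer: 5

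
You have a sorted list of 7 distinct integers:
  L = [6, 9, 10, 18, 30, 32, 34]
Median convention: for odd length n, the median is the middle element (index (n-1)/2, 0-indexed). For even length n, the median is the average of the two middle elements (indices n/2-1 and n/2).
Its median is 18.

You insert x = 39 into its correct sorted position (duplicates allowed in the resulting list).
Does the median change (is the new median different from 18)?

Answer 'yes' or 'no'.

Old median = 18
Insert x = 39
New median = 24
Changed? yes

Answer: yes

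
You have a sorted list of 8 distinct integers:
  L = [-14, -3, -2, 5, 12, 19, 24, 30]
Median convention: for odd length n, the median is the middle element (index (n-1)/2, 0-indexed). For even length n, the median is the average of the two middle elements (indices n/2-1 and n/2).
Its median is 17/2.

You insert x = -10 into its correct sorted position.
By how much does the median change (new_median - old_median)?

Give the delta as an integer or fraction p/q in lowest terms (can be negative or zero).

Old median = 17/2
After inserting x = -10: new sorted = [-14, -10, -3, -2, 5, 12, 19, 24, 30]
New median = 5
Delta = 5 - 17/2 = -7/2

Answer: -7/2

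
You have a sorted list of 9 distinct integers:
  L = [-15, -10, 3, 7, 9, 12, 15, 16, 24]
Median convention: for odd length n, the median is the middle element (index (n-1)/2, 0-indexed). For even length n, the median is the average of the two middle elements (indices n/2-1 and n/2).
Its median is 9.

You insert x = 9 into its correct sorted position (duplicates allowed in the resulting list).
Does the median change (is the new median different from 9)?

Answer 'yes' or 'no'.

Answer: no

Derivation:
Old median = 9
Insert x = 9
New median = 9
Changed? no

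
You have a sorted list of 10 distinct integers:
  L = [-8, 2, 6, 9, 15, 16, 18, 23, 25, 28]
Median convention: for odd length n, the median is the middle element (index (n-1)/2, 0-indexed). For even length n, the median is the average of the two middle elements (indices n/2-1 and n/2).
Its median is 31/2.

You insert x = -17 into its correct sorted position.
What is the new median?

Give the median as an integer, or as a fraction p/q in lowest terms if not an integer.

Answer: 15

Derivation:
Old list (sorted, length 10): [-8, 2, 6, 9, 15, 16, 18, 23, 25, 28]
Old median = 31/2
Insert x = -17
Old length even (10). Middle pair: indices 4,5 = 15,16.
New length odd (11). New median = single middle element.
x = -17: 0 elements are < x, 10 elements are > x.
New sorted list: [-17, -8, 2, 6, 9, 15, 16, 18, 23, 25, 28]
New median = 15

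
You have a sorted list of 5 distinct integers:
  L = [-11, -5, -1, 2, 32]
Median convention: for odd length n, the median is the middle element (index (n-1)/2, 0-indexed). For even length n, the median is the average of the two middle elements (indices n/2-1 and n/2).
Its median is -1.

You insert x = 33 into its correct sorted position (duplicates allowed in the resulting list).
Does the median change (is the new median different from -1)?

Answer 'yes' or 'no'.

Old median = -1
Insert x = 33
New median = 1/2
Changed? yes

Answer: yes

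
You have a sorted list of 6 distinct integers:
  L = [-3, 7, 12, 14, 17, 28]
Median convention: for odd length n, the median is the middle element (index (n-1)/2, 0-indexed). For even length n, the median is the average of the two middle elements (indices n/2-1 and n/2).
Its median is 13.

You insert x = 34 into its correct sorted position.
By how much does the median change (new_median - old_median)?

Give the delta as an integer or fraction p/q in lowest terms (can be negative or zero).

Old median = 13
After inserting x = 34: new sorted = [-3, 7, 12, 14, 17, 28, 34]
New median = 14
Delta = 14 - 13 = 1

Answer: 1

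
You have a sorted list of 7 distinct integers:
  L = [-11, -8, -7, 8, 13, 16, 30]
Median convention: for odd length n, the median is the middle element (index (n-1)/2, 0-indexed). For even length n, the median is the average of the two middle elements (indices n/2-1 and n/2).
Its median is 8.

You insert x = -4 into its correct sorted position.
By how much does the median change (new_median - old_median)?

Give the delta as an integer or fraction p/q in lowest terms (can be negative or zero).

Answer: -6

Derivation:
Old median = 8
After inserting x = -4: new sorted = [-11, -8, -7, -4, 8, 13, 16, 30]
New median = 2
Delta = 2 - 8 = -6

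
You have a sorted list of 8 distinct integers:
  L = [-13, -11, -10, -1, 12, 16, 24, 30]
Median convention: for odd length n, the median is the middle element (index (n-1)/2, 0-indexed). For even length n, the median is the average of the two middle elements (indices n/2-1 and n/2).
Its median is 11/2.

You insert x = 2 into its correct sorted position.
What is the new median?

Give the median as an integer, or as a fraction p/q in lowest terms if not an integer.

Old list (sorted, length 8): [-13, -11, -10, -1, 12, 16, 24, 30]
Old median = 11/2
Insert x = 2
Old length even (8). Middle pair: indices 3,4 = -1,12.
New length odd (9). New median = single middle element.
x = 2: 4 elements are < x, 4 elements are > x.
New sorted list: [-13, -11, -10, -1, 2, 12, 16, 24, 30]
New median = 2

Answer: 2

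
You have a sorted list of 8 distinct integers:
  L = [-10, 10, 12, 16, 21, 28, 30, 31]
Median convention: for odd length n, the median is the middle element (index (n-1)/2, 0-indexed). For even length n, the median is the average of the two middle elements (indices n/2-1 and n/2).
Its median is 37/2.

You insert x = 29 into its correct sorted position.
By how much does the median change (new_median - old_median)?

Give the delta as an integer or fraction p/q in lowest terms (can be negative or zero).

Answer: 5/2

Derivation:
Old median = 37/2
After inserting x = 29: new sorted = [-10, 10, 12, 16, 21, 28, 29, 30, 31]
New median = 21
Delta = 21 - 37/2 = 5/2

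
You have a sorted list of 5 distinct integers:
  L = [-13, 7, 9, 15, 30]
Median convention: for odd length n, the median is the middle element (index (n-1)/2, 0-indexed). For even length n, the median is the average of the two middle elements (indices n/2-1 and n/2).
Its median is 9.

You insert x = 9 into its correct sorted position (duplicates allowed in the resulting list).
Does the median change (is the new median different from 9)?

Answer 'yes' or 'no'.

Answer: no

Derivation:
Old median = 9
Insert x = 9
New median = 9
Changed? no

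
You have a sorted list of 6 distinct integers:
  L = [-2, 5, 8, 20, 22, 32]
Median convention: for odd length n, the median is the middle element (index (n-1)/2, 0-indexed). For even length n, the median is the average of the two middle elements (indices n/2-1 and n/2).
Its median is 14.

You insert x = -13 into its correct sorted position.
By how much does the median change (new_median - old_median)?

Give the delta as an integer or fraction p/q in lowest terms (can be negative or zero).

Old median = 14
After inserting x = -13: new sorted = [-13, -2, 5, 8, 20, 22, 32]
New median = 8
Delta = 8 - 14 = -6

Answer: -6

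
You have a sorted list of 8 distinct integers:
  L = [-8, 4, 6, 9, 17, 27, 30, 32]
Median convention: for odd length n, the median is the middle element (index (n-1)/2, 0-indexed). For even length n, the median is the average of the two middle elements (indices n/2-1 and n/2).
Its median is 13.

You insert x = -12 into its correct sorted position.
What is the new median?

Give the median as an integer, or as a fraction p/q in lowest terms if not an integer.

Old list (sorted, length 8): [-8, 4, 6, 9, 17, 27, 30, 32]
Old median = 13
Insert x = -12
Old length even (8). Middle pair: indices 3,4 = 9,17.
New length odd (9). New median = single middle element.
x = -12: 0 elements are < x, 8 elements are > x.
New sorted list: [-12, -8, 4, 6, 9, 17, 27, 30, 32]
New median = 9

Answer: 9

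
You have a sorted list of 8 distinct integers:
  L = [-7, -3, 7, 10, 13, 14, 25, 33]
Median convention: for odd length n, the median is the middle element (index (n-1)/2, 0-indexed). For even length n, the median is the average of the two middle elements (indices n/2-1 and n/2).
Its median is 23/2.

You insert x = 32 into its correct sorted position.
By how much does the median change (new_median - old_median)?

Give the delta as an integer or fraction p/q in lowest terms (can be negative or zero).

Old median = 23/2
After inserting x = 32: new sorted = [-7, -3, 7, 10, 13, 14, 25, 32, 33]
New median = 13
Delta = 13 - 23/2 = 3/2

Answer: 3/2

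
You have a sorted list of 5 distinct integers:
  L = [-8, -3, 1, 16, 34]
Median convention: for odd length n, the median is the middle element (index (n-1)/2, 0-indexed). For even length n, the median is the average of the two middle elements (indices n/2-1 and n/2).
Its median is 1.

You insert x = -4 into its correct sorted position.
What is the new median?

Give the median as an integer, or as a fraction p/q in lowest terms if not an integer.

Old list (sorted, length 5): [-8, -3, 1, 16, 34]
Old median = 1
Insert x = -4
Old length odd (5). Middle was index 2 = 1.
New length even (6). New median = avg of two middle elements.
x = -4: 1 elements are < x, 4 elements are > x.
New sorted list: [-8, -4, -3, 1, 16, 34]
New median = -1

Answer: -1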